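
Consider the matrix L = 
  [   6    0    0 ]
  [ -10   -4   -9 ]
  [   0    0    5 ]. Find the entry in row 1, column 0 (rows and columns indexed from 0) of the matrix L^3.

-280

Characteristic polynomial: t^3 - 7t^2 - 14t + 120 = (t - 6)(t - 5)(t + 4), so the eigenvalues are -4, 5, 6.
t=6: eigenvector (1, -1, 0).
t=-4: eigenvector (0, 1, 0).
t=5: eigenvector (0, -1, 1).
P = [[1, 0, 0], [-1, 1, -1], [0, 0, 1]], D = diag(6, -4, 5), P⁻¹ = [[1, 0, 0], [1, 1, 1], [0, 0, 1]].
L³ = P·diag(216, -64, 125)·P⁻¹ = [[216, 0, 0], [-280, -64, -189], [0, 0, 125]].
The requested entry is -280.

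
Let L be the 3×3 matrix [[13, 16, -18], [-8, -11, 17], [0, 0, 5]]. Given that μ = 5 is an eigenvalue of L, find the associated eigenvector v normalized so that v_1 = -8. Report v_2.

L − 5I = [[8, 16, -18], [-8, -16, 17], [0, 0, 0]].
Solving (L − 5I)v = 0 gives the eigenspace spanned by (-8, 4, 0).
With v_1 = -8, v = (-8, 4, 0), so v_2 = 4.

4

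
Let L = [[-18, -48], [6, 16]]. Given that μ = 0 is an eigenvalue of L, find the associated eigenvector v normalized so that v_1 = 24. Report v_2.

L = [[-18, -48], [6, 16]].
Solving (L)v = 0 gives the eigenspace spanned by (24, -9).
With v_1 = 24, v = (24, -9), so v_2 = -9.

-9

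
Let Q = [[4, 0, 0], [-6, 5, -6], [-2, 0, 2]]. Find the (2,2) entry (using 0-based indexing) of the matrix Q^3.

Characteristic polynomial: s^3 - 11s^2 + 38s - 40 = (s - 5)(s - 4)(s - 2), so the eigenvalues are 2, 4, 5.
s=2: eigenvector (0, 2, 1).
s=5: eigenvector (0, 1, 0).
s=4: eigenvector (1, 0, -1).
P = [[0, 0, 1], [2, 1, 0], [1, 0, -1]], D = diag(2, 5, 4), P⁻¹ = [[1, 0, 1], [-2, 1, -2], [1, 0, 0]].
Q³ = P·diag(8, 125, 64)·P⁻¹ = [[64, 0, 0], [-234, 125, -234], [-56, 0, 8]].
The requested entry is 8.

8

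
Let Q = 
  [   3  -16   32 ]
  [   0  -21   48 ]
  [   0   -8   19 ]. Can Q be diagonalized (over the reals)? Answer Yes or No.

Characteristic polynomial: p(μ) = μ^3 - μ^2 - 21μ + 45 = (μ - 3)^2(μ + 5).
μ = 3 has algebraic multiplicity 2; rank(Q − 3I) = 1, so geometric multiplicity = 2.
Every eigenvalue has geometric = algebraic multiplicity, so Q is diagonalizable.

Yes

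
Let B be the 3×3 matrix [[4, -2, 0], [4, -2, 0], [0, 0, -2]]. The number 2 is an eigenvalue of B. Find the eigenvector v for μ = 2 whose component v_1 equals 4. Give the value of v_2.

4

B − 2I = [[2, -2, 0], [4, -4, 0], [0, 0, -4]].
Solving (B − 2I)v = 0 gives the eigenspace spanned by (4, 4, 0).
With v_1 = 4, v = (4, 4, 0), so v_2 = 4.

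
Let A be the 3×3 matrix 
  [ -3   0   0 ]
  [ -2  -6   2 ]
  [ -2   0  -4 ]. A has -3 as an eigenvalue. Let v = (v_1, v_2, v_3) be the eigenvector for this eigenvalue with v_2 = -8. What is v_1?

A + 3I = [[0, 0, 0], [-2, -3, 2], [-2, 0, -1]].
Solving (A + 3I)v = 0 gives the eigenspace spanned by (4, -8, -8).
With v_2 = -8, v = (4, -8, -8), so v_1 = 4.

4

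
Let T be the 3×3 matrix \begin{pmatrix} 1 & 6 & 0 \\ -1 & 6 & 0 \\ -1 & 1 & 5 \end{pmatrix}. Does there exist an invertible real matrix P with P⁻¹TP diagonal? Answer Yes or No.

Characteristic polynomial: p(r) = r^3 - 12r^2 + 47r - 60 = (r - 5)(r - 4)(r - 3).
All 3 eigenvalues are distinct, so T is diagonalizable.

Yes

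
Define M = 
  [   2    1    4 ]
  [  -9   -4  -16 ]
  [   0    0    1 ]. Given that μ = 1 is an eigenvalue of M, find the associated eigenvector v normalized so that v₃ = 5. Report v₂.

-25

M − 1I = [[1, 1, 4], [-9, -5, -16], [0, 0, 0]].
Solving (M − 1I)v = 0 gives the eigenspace spanned by (5, -25, 5).
With v₃ = 5, v = (5, -25, 5), so v₂ = -25.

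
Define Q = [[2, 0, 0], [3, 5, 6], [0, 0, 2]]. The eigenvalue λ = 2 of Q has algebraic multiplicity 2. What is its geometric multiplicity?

Q − 2I = [[0, 0, 0], [3, 3, 6], [0, 0, 0]].
This matrix has rank 1, so its null space has dimension 3 − 1 = 2.

2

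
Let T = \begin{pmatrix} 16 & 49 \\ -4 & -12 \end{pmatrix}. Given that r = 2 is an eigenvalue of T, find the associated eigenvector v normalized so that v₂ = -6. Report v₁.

T − 2I = [[14, 49], [-4, -14]].
Solving (T − 2I)v = 0 gives the eigenspace spanned by (21, -6).
With v₂ = -6, v = (21, -6), so v₁ = 21.

21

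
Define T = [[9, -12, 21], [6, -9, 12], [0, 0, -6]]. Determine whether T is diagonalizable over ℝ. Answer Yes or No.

Characteristic polynomial: p(μ) = μ^3 + 6μ^2 - 9μ - 54 = (μ - 3)(μ + 3)(μ + 6).
All 3 eigenvalues are distinct, so T is diagonalizable.

Yes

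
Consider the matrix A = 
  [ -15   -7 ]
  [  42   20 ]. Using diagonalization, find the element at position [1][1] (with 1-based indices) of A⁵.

Characteristic polynomial: λ^2 - 5λ - 6 = (λ - 6)(λ + 1), so the eigenvalues are -1, 6.
λ=-1: eigenvector (1, -2).
λ=6: eigenvector (1, -3).
P = [[1, 1], [-2, -3]], D = diag(-1, 6), P⁻¹ = [[3, 1], [-2, -1]].
A⁵ = P·diag(-1, 7776)·P⁻¹ = [[-15555, -7777], [46662, 23330]].
The requested entry is -15555.

-15555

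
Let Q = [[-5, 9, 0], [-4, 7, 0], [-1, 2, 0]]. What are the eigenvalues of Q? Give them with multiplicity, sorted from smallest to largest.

Characteristic polynomial: p(λ) = λ^3 - 2λ^2 + λ = λ(λ - 1)^2.
Roots (with multiplicity): 0, 1, 1.

0, 1, 1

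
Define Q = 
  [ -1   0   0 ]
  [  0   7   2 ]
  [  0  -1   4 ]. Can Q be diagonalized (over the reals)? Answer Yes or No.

Characteristic polynomial: p(s) = s^3 - 10s^2 + 19s + 30 = (s - 6)(s - 5)(s + 1).
All 3 eigenvalues are distinct, so Q is diagonalizable.

Yes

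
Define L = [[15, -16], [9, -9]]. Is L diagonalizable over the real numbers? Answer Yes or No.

Characteristic polynomial: p(s) = s^2 - 6s + 9 = (s - 3)^2.
s = 3 has algebraic multiplicity 2; rank(L − 3I) = 1, so geometric multiplicity = 1.
Geometric multiplicity < algebraic multiplicity, so L is not diagonalizable.

No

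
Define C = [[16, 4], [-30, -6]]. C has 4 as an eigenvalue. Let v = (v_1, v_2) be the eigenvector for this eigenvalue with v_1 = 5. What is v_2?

-15

C − 4I = [[12, 4], [-30, -10]].
Solving (C − 4I)v = 0 gives the eigenspace spanned by (5, -15).
With v_1 = 5, v = (5, -15), so v_2 = -15.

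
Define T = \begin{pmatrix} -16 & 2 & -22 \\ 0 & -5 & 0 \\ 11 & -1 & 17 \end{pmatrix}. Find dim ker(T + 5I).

1

T + 5I = [[-11, 2, -22], [0, 0, 0], [11, -1, 22]].
This matrix has rank 2, so its null space has dimension 3 − 2 = 1.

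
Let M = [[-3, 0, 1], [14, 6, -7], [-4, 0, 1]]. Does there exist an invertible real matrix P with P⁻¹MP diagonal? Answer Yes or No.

Characteristic polynomial: p(λ) = λ^3 - 4λ^2 - 11λ - 6 = (λ - 6)(λ + 1)^2.
λ = -1 has algebraic multiplicity 2; rank(M + 1I) = 2, so geometric multiplicity = 1.
Geometric multiplicity < algebraic multiplicity, so M is not diagonalizable.

No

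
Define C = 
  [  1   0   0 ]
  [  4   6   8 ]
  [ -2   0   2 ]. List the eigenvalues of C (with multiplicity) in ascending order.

Characteristic polynomial: p(λ) = λ^3 - 9λ^2 + 20λ - 12 = (λ - 6)(λ - 2)(λ - 1).
Roots (with multiplicity): 1, 2, 6.

1, 2, 6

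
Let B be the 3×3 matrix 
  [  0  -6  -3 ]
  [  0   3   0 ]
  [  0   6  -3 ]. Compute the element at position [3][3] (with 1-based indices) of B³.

-27

Characteristic polynomial: s^3 - 9s = s(s - 3)(s + 3), so the eigenvalues are -3, 0, 3.
s=0: eigenvector (1, 0, 0).
s=-3: eigenvector (1, 0, 1).
s=3: eigenvector (-3, 1, 1).
P = [[1, 1, -3], [0, 0, 1], [0, 1, 1]], D = diag(0, -3, 3), P⁻¹ = [[1, 4, -1], [0, -1, 1], [0, 1, 0]].
B³ = P·diag(0, -27, 27)·P⁻¹ = [[0, -54, -27], [0, 27, 0], [0, 54, -27]].
The requested entry is -27.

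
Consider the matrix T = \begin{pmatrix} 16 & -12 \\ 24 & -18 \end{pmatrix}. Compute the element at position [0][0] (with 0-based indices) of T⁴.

-128

Characteristic polynomial: μ^2 + 2μ = μ(μ + 2), so the eigenvalues are -2, 0.
μ=-2: eigenvector (-2, -3).
μ=0: eigenvector (3, 4).
P = [[-2, 3], [-3, 4]], D = diag(-2, 0), P⁻¹ = [[4, -3], [3, -2]].
T⁴ = P·diag(16, 0)·P⁻¹ = [[-128, 96], [-192, 144]].
The requested entry is -128.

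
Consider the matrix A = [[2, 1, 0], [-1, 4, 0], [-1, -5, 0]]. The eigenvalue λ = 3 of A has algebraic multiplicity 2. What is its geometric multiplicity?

A − 3I = [[-1, 1, 0], [-1, 1, 0], [-1, -5, -3]].
This matrix has rank 2, so its null space has dimension 3 − 2 = 1.

1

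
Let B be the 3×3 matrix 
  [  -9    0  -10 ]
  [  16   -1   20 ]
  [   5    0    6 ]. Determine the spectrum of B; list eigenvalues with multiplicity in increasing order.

-4, -1, 1

Characteristic polynomial: p(t) = t^3 + 4t^2 - t - 4 = (t - 1)(t + 1)(t + 4).
Roots (with multiplicity): -4, -1, 1.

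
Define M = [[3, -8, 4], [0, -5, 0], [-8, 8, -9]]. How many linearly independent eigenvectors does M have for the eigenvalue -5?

M + 5I = [[8, -8, 4], [0, 0, 0], [-8, 8, -4]].
This matrix has rank 1, so its null space has dimension 3 − 1 = 2.

2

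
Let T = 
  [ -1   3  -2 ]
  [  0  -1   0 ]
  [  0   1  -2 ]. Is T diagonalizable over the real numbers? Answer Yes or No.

Characteristic polynomial: p(μ) = μ^3 + 4μ^2 + 5μ + 2 = (μ + 1)^2(μ + 2).
μ = -1 has algebraic multiplicity 2; rank(T + 1I) = 2, so geometric multiplicity = 1.
Geometric multiplicity < algebraic multiplicity, so T is not diagonalizable.

No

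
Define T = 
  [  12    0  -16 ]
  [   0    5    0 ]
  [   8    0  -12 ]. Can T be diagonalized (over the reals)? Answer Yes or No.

Yes

Characteristic polynomial: p(μ) = μ^3 - 5μ^2 - 16μ + 80 = (μ - 5)(μ - 4)(μ + 4).
All 3 eigenvalues are distinct, so T is diagonalizable.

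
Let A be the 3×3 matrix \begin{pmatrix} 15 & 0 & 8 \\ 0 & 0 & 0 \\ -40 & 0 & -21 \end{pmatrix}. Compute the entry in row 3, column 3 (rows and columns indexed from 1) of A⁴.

3121

Characteristic polynomial: t^3 + 6t^2 + 5t = t(t + 1)(t + 5), so the eigenvalues are -5, -1, 0.
t=-1: eigenvector (1, 0, -2).
t=0: eigenvector (0, 1, 0).
t=-5: eigenvector (-2, 0, 5).
P = [[1, 0, -2], [0, 1, 0], [-2, 0, 5]], D = diag(-1, 0, -5), P⁻¹ = [[5, 0, 2], [0, 1, 0], [2, 0, 1]].
A⁴ = P·diag(1, 0, 625)·P⁻¹ = [[-2495, 0, -1248], [0, 0, 0], [6240, 0, 3121]].
The requested entry is 3121.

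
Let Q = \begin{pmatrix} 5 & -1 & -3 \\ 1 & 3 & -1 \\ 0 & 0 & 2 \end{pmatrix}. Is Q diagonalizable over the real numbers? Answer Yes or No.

Characteristic polynomial: p(r) = r^3 - 10r^2 + 32r - 32 = (r - 4)^2(r - 2).
r = 4 has algebraic multiplicity 2; rank(Q − 4I) = 2, so geometric multiplicity = 1.
Geometric multiplicity < algebraic multiplicity, so Q is not diagonalizable.

No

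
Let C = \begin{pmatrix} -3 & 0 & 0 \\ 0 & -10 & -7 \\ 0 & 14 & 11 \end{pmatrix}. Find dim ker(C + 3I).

2

C + 3I = [[0, 0, 0], [0, -7, -7], [0, 14, 14]].
This matrix has rank 1, so its null space has dimension 3 − 1 = 2.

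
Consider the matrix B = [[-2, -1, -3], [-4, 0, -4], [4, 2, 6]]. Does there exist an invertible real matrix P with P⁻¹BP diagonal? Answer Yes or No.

Characteristic polynomial: p(μ) = μ^3 - 4μ^2 + 4μ = μ(μ - 2)^2.
μ = 2 has algebraic multiplicity 2; rank(B − 2I) = 2, so geometric multiplicity = 1.
Geometric multiplicity < algebraic multiplicity, so B is not diagonalizable.

No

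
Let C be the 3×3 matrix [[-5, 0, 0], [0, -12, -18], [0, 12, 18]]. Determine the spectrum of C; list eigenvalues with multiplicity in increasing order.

-5, 0, 6

Characteristic polynomial: p(s) = s^3 - s^2 - 30s = s(s - 6)(s + 5).
Roots (with multiplicity): -5, 0, 6.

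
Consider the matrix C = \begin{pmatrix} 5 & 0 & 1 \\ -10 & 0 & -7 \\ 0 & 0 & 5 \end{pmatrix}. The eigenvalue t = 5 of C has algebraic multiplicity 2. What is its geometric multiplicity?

C − 5I = [[0, 0, 1], [-10, -5, -7], [0, 0, 0]].
This matrix has rank 2, so its null space has dimension 3 − 2 = 1.

1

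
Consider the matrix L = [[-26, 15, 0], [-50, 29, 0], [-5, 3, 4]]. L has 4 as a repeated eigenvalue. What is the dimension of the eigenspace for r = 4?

1

L − 4I = [[-30, 15, 0], [-50, 25, 0], [-5, 3, 0]].
This matrix has rank 2, so its null space has dimension 3 − 2 = 1.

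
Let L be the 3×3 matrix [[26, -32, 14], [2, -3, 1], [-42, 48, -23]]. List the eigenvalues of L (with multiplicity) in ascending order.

-2, 1, 1

Characteristic polynomial: p(r) = r^3 - 3r + 2 = (r - 1)^2(r + 2).
Roots (with multiplicity): -2, 1, 1.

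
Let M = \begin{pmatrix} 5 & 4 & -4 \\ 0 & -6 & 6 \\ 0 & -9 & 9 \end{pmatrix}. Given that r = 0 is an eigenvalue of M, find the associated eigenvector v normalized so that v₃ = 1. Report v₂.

1

M = [[5, 4, -4], [0, -6, 6], [0, -9, 9]].
Solving (M)v = 0 gives the eigenspace spanned by (0, 1, 1).
With v₃ = 1, v = (0, 1, 1), so v₂ = 1.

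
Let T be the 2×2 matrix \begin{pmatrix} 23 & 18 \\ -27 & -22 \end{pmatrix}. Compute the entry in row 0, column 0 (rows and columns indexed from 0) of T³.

Characteristic polynomial: s^2 - s - 20 = (s - 5)(s + 4), so the eigenvalues are -4, 5.
s=-4: eigenvector (-2, 3).
s=5: eigenvector (-1, 1).
P = [[-2, -1], [3, 1]], D = diag(-4, 5), P⁻¹ = [[1, 1], [-3, -2]].
T³ = P·diag(-64, 125)·P⁻¹ = [[503, 378], [-567, -442]].
The requested entry is 503.

503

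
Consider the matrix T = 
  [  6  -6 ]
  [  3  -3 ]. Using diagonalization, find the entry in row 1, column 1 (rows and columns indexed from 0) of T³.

Characteristic polynomial: μ^2 - 3μ = μ(μ - 3), so the eigenvalues are 0, 3.
μ=0: eigenvector (1, 1).
μ=3: eigenvector (-2, -1).
P = [[1, -2], [1, -1]], D = diag(0, 3), P⁻¹ = [[-1, 2], [-1, 1]].
T³ = P·diag(0, 27)·P⁻¹ = [[54, -54], [27, -27]].
The requested entry is -27.

-27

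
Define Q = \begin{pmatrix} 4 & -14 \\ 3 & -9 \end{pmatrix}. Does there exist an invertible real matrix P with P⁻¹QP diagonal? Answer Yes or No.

Yes

Characteristic polynomial: p(λ) = λ^2 + 5λ + 6 = (λ + 2)(λ + 3).
All 2 eigenvalues are distinct, so Q is diagonalizable.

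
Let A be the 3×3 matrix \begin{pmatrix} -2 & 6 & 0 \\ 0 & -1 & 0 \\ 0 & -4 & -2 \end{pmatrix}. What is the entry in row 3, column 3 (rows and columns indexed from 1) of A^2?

Characteristic polynomial: μ^3 + 5μ^2 + 8μ + 4 = (μ + 1)(μ + 2)^2, so the eigenvalues are -2, -2, -1.
μ=-2: eigenvector (3, 0, -2).
μ=-2: eigenvector (5, 0, -3).
μ=-1: eigenvector (6, 1, -4).
P = [[3, 5, 6], [0, 0, 1], [-2, -3, -4]], D = diag(-2, -2, -1), P⁻¹ = [[-3, -2, -5], [2, 0, 3], [0, 1, 0]].
A² = P·diag(4, 4, 1)·P⁻¹ = [[4, -18, 0], [0, 1, 0], [0, 12, 4]].
The requested entry is 4.

4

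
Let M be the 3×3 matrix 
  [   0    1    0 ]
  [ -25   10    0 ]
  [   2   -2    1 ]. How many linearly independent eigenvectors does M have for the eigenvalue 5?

1

M − 5I = [[-5, 1, 0], [-25, 5, 0], [2, -2, -4]].
This matrix has rank 2, so its null space has dimension 3 − 2 = 1.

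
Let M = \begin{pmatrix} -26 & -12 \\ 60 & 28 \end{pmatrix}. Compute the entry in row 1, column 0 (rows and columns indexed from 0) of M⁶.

40320

Characteristic polynomial: s^2 - 2s - 8 = (s - 4)(s + 2), so the eigenvalues are -2, 4.
s=4: eigenvector (-2, 5).
s=-2: eigenvector (-1, 2).
P = [[-2, -1], [5, 2]], D = diag(4, -2), P⁻¹ = [[2, 1], [-5, -2]].
M⁶ = P·diag(4096, 64)·P⁻¹ = [[-16064, -8064], [40320, 20224]].
The requested entry is 40320.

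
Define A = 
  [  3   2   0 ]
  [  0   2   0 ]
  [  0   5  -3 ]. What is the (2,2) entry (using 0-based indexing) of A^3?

Characteristic polynomial: λ^3 - 2λ^2 - 9λ + 18 = (λ - 3)(λ - 2)(λ + 3), so the eigenvalues are -3, 2, 3.
λ=3: eigenvector (1, 0, 0).
λ=-3: eigenvector (0, 0, 1).
λ=2: eigenvector (-2, 1, 1).
P = [[1, 0, -2], [0, 0, 1], [0, 1, 1]], D = diag(3, -3, 2), P⁻¹ = [[1, 2, 0], [0, -1, 1], [0, 1, 0]].
A³ = P·diag(27, -27, 8)·P⁻¹ = [[27, 38, 0], [0, 8, 0], [0, 35, -27]].
The requested entry is -27.

-27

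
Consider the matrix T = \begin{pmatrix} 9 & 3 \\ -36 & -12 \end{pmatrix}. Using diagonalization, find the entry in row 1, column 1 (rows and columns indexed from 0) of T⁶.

2916

Characteristic polynomial: s^2 + 3s = s(s + 3), so the eigenvalues are -3, 0.
s=0: eigenvector (1, -3).
s=-3: eigenvector (-1, 4).
P = [[1, -1], [-3, 4]], D = diag(0, -3), P⁻¹ = [[4, 1], [3, 1]].
T⁶ = P·diag(0, 729)·P⁻¹ = [[-2187, -729], [8748, 2916]].
The requested entry is 2916.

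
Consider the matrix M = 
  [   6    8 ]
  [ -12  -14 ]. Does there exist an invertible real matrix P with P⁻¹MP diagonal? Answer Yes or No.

Yes

Characteristic polynomial: p(t) = t^2 + 8t + 12 = (t + 2)(t + 6).
All 2 eigenvalues are distinct, so M is diagonalizable.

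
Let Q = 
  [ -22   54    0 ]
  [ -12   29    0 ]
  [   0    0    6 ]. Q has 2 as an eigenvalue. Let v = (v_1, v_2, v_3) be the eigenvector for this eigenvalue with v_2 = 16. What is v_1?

Q − 2I = [[-24, 54, 0], [-12, 27, 0], [0, 0, 4]].
Solving (Q − 2I)v = 0 gives the eigenspace spanned by (36, 16, 0).
With v_2 = 16, v = (36, 16, 0), so v_1 = 36.

36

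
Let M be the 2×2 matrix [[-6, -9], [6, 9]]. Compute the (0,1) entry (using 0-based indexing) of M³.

-81

Characteristic polynomial: t^2 - 3t = t(t - 3), so the eigenvalues are 0, 3.
t=3: eigenvector (-1, 1).
t=0: eigenvector (3, -2).
P = [[-1, 3], [1, -2]], D = diag(3, 0), P⁻¹ = [[2, 3], [1, 1]].
M³ = P·diag(27, 0)·P⁻¹ = [[-54, -81], [54, 81]].
The requested entry is -81.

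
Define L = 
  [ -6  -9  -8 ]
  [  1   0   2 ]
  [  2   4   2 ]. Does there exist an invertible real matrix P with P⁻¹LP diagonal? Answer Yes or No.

Characteristic polynomial: p(t) = t^3 + 4t^2 + 5t + 2 = (t + 1)^2(t + 2).
t = -1 has algebraic multiplicity 2; rank(L + 1I) = 2, so geometric multiplicity = 1.
Geometric multiplicity < algebraic multiplicity, so L is not diagonalizable.

No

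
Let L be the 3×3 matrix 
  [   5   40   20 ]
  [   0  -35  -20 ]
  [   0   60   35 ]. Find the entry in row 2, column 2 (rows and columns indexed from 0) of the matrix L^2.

25

Characteristic polynomial: s^3 - 5s^2 - 25s + 125 = (s - 5)^2(s + 5), so the eigenvalues are -5, 5, 5.
s=5: eigenvector (0, 1, -2).
s=5: eigenvector (1, 0, 0).
s=-5: eigenvector (-2, 2, -3).
P = [[0, 1, -2], [1, 0, 2], [-2, 0, -3]], D = diag(5, 5, -5), P⁻¹ = [[0, -3, -2], [1, 4, 2], [0, 2, 1]].
L² = P·diag(25, 25, 25)·P⁻¹ = [[25, 0, 0], [0, 25, 0], [0, 0, 25]].
The requested entry is 25.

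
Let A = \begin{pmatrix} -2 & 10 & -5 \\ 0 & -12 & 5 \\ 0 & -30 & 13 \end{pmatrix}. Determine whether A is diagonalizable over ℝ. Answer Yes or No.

Characteristic polynomial: p(s) = s^3 + s^2 - 8s - 12 = (s - 3)(s + 2)^2.
s = -2 has algebraic multiplicity 2; rank(A + 2I) = 1, so geometric multiplicity = 2.
Every eigenvalue has geometric = algebraic multiplicity, so A is diagonalizable.

Yes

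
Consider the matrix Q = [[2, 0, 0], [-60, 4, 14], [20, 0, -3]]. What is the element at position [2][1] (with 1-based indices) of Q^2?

-80

Characteristic polynomial: t^3 - 3t^2 - 10t + 24 = (t - 4)(t - 2)(t + 3), so the eigenvalues are -3, 2, 4.
t=2: eigenvector (1, 2, 4).
t=-3: eigenvector (0, -2, 1).
t=4: eigenvector (0, 1, 0).
P = [[1, 0, 0], [2, -2, 1], [4, 1, 0]], D = diag(2, -3, 4), P⁻¹ = [[1, 0, 0], [-4, 0, 1], [-10, 1, 2]].
Q² = P·diag(4, 9, 16)·P⁻¹ = [[4, 0, 0], [-80, 16, 14], [-20, 0, 9]].
The requested entry is -80.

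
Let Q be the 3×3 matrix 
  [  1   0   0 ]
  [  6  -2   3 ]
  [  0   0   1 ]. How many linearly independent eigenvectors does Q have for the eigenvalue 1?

2

Q − 1I = [[0, 0, 0], [6, -3, 3], [0, 0, 0]].
This matrix has rank 1, so its null space has dimension 3 − 1 = 2.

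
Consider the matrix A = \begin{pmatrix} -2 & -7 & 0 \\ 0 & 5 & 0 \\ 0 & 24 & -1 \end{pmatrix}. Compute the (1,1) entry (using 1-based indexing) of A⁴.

16

Characteristic polynomial: μ^3 - 2μ^2 - 13μ - 10 = (μ - 5)(μ + 1)(μ + 2), so the eigenvalues are -2, -1, 5.
μ=-2: eigenvector (1, 0, 0).
μ=5: eigenvector (-1, 1, 4).
μ=-1: eigenvector (0, 0, 1).
P = [[1, -1, 0], [0, 1, 0], [0, 4, 1]], D = diag(-2, 5, -1), P⁻¹ = [[1, 1, 0], [0, 1, 0], [0, -4, 1]].
A⁴ = P·diag(16, 625, 1)·P⁻¹ = [[16, -609, 0], [0, 625, 0], [0, 2496, 1]].
The requested entry is 16.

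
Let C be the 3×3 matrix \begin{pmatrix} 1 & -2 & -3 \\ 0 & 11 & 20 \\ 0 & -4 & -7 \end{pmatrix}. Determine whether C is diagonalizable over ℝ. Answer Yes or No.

Characteristic polynomial: p(r) = r^3 - 5r^2 + 7r - 3 = (r - 3)(r - 1)^2.
r = 1 has algebraic multiplicity 2; rank(C − 1I) = 2, so geometric multiplicity = 1.
Geometric multiplicity < algebraic multiplicity, so C is not diagonalizable.

No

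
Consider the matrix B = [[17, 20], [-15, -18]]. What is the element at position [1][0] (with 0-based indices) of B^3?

Characteristic polynomial: μ^2 + μ - 6 = (μ - 2)(μ + 3), so the eigenvalues are -3, 2.
μ=2: eigenvector (4, -3).
μ=-3: eigenvector (-1, 1).
P = [[4, -1], [-3, 1]], D = diag(2, -3), P⁻¹ = [[1, 1], [3, 4]].
B³ = P·diag(8, -27)·P⁻¹ = [[113, 140], [-105, -132]].
The requested entry is -105.

-105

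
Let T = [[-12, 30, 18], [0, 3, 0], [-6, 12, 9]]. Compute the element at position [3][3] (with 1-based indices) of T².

Characteristic polynomial: r^3 - 9r = r(r - 3)(r + 3), so the eigenvalues are -3, 0, 3.
r=0: eigenvector (-3, 0, -2).
r=3: eigenvector (2, 1, 0).
r=-3: eigenvector (2, 0, 1).
P = [[-3, 2, 2], [0, 1, 0], [-2, 0, 1]], D = diag(0, 3, -3), P⁻¹ = [[1, -2, -2], [0, 1, 0], [2, -4, -3]].
T² = P·diag(0, 9, 9)·P⁻¹ = [[36, -54, -54], [0, 9, 0], [18, -36, -27]].
The requested entry is -27.

-27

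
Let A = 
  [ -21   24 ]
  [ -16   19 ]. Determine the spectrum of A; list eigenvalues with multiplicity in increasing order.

Characteristic polynomial: p(r) = r^2 + 2r - 15 = (r - 3)(r + 5).
Roots (with multiplicity): -5, 3.

-5, 3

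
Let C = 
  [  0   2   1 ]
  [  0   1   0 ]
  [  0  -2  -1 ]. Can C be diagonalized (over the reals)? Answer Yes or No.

Characteristic polynomial: p(λ) = λ^3 - λ = λ(λ - 1)(λ + 1).
All 3 eigenvalues are distinct, so C is diagonalizable.

Yes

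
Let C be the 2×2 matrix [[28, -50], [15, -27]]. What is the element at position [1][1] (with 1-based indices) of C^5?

Characteristic polynomial: r^2 - r - 6 = (r - 3)(r + 2), so the eigenvalues are -2, 3.
r=3: eigenvector (2, 1).
r=-2: eigenvector (-5, -3).
P = [[2, -5], [1, -3]], D = diag(3, -2), P⁻¹ = [[3, -5], [1, -2]].
C⁵ = P·diag(243, -32)·P⁻¹ = [[1618, -2750], [825, -1407]].
The requested entry is 1618.

1618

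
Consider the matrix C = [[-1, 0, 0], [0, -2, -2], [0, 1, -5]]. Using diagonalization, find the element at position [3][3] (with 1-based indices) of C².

23

Characteristic polynomial: r^3 + 8r^2 + 19r + 12 = (r + 1)(r + 3)(r + 4), so the eigenvalues are -4, -3, -1.
r=-3: eigenvector (0, 2, 1).
r=-1: eigenvector (1, 0, 0).
r=-4: eigenvector (0, 1, 1).
P = [[0, 1, 0], [2, 0, 1], [1, 0, 1]], D = diag(-3, -1, -4), P⁻¹ = [[0, 1, -1], [1, 0, 0], [0, -1, 2]].
C² = P·diag(9, 1, 16)·P⁻¹ = [[1, 0, 0], [0, 2, 14], [0, -7, 23]].
The requested entry is 23.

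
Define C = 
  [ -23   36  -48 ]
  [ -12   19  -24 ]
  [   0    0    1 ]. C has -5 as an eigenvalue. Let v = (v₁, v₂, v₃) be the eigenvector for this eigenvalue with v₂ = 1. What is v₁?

C + 5I = [[-18, 36, -48], [-12, 24, -24], [0, 0, 6]].
Solving (C + 5I)v = 0 gives the eigenspace spanned by (2, 1, 0).
With v₂ = 1, v = (2, 1, 0), so v₁ = 2.

2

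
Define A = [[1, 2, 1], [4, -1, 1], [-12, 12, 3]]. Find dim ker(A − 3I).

1

A − 3I = [[-2, 2, 1], [4, -4, 1], [-12, 12, 0]].
This matrix has rank 2, so its null space has dimension 3 − 2 = 1.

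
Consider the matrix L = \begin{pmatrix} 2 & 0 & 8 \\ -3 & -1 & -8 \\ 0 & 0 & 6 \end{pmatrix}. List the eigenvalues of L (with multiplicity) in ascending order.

Characteristic polynomial: p(λ) = λ^3 - 7λ^2 + 4λ + 12 = (λ - 6)(λ - 2)(λ + 1).
Roots (with multiplicity): -1, 2, 6.

-1, 2, 6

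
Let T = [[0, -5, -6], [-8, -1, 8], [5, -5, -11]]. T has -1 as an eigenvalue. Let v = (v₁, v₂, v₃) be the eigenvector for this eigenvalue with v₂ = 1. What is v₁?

-1

T + 1I = [[1, -5, -6], [-8, 0, 8], [5, -5, -10]].
Solving (T + 1I)v = 0 gives the eigenspace spanned by (-1, 1, -1).
With v₂ = 1, v = (-1, 1, -1), so v₁ = -1.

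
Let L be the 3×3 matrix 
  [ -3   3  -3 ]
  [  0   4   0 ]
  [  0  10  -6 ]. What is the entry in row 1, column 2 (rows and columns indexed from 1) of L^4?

Characteristic polynomial: μ^3 + 5μ^2 - 18μ - 72 = (μ - 4)(μ + 3)(μ + 6), so the eigenvalues are -6, -3, 4.
μ=-3: eigenvector (1, 0, 0).
μ=4: eigenvector (0, 1, 1).
μ=-6: eigenvector (1, 0, 1).
P = [[1, 0, 1], [0, 1, 0], [0, 1, 1]], D = diag(-3, 4, -6), P⁻¹ = [[1, 1, -1], [0, 1, 0], [0, -1, 1]].
L⁴ = P·diag(81, 256, 1296)·P⁻¹ = [[81, -1215, 1215], [0, 256, 0], [0, -1040, 1296]].
The requested entry is -1215.

-1215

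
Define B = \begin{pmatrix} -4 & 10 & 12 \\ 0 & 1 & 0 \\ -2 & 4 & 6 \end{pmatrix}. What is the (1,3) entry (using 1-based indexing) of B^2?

24

Characteristic polynomial: s^3 - 3s^2 + 2s = s(s - 2)(s - 1), so the eigenvalues are 0, 1, 2.
s=0: eigenvector (3, 0, 1).
s=1: eigenvector (2, 1, 0).
s=2: eigenvector (2, 0, 1).
P = [[3, 2, 2], [0, 1, 0], [1, 0, 1]], D = diag(0, 1, 2), P⁻¹ = [[1, -2, -2], [0, 1, 0], [-1, 2, 3]].
B² = P·diag(0, 1, 4)·P⁻¹ = [[-8, 18, 24], [0, 1, 0], [-4, 8, 12]].
The requested entry is 24.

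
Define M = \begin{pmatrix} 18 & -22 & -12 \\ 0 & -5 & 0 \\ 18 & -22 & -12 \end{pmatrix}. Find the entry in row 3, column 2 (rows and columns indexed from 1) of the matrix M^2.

Characteristic polynomial: t^3 - t^2 - 30t = t(t - 6)(t + 5), so the eigenvalues are -5, 0, 6.
t=-5: eigenvector (2, 1, 2).
t=6: eigenvector (1, 0, 1).
t=0: eigenvector (2, 0, 3).
P = [[2, 1, 2], [1, 0, 0], [2, 1, 3]], D = diag(-5, 6, 0), P⁻¹ = [[0, 1, 0], [3, -2, -2], [-1, 0, 1]].
M² = P·diag(25, 36, 0)·P⁻¹ = [[108, -22, -72], [0, 25, 0], [108, -22, -72]].
The requested entry is -22.

-22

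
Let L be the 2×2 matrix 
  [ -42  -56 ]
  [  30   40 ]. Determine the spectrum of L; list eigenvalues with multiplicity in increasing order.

-2, 0

Characteristic polynomial: p(s) = s^2 + 2s = s(s + 2).
Roots (with multiplicity): -2, 0.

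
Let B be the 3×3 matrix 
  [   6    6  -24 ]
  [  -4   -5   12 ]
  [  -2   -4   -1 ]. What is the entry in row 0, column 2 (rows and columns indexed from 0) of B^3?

-168

Characteristic polynomial: λ^3 - 7λ - 6 = (λ - 3)(λ + 1)(λ + 2), so the eigenvalues are -2, -1, 3.
λ=-2: eigenvector (9, -4, 2).
λ=-1: eigenvector (6, -3, 1).
λ=3: eigenvector (-2, 1, 0).
P = [[9, 6, -2], [-4, -3, 1], [2, 1, 0]], D = diag(-2, -1, 3), P⁻¹ = [[1, 2, 0], [-2, -4, 1], [-2, -3, 3]].
B³ = P·diag(-8, -1, 27)·P⁻¹ = [[48, 42, -168], [-28, -29, 84], [-14, -28, -1]].
The requested entry is -168.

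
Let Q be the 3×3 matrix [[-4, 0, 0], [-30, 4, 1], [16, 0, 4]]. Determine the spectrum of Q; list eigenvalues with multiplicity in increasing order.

-4, 4, 4

Characteristic polynomial: p(s) = s^3 - 4s^2 - 16s + 64 = (s - 4)^2(s + 4).
Roots (with multiplicity): -4, 4, 4.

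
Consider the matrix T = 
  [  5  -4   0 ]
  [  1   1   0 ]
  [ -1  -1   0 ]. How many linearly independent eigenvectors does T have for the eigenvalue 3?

1

T − 3I = [[2, -4, 0], [1, -2, 0], [-1, -1, -3]].
This matrix has rank 2, so its null space has dimension 3 − 2 = 1.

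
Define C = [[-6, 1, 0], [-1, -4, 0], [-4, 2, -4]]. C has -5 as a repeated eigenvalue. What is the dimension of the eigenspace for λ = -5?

C + 5I = [[-1, 1, 0], [-1, 1, 0], [-4, 2, 1]].
This matrix has rank 2, so its null space has dimension 3 − 2 = 1.

1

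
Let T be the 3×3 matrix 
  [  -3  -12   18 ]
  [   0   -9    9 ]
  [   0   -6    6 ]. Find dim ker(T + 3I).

2

T + 3I = [[0, -12, 18], [0, -6, 9], [0, -6, 9]].
This matrix has rank 1, so its null space has dimension 3 − 1 = 2.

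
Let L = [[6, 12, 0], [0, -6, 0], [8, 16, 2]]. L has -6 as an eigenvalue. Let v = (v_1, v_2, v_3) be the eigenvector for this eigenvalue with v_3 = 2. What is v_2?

L + 6I = [[12, 12, 0], [0, 0, 0], [8, 16, 8]].
Solving (L + 6I)v = 0 gives the eigenspace spanned by (2, -2, 2).
With v_3 = 2, v = (2, -2, 2), so v_2 = -2.

-2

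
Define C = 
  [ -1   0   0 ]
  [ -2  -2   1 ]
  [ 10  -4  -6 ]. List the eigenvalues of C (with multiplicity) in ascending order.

-4, -4, -1

Characteristic polynomial: p(t) = t^3 + 9t^2 + 24t + 16 = (t + 1)(t + 4)^2.
Roots (with multiplicity): -4, -4, -1.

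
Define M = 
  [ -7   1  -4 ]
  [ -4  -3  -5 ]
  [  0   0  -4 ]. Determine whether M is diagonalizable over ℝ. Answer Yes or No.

Characteristic polynomial: p(s) = s^3 + 14s^2 + 65s + 100 = (s + 4)(s + 5)^2.
s = -5 has algebraic multiplicity 2; rank(M + 5I) = 2, so geometric multiplicity = 1.
Geometric multiplicity < algebraic multiplicity, so M is not diagonalizable.

No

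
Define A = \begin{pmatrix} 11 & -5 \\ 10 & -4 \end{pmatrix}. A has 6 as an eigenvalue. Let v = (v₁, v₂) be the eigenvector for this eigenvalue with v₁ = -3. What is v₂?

A − 6I = [[5, -5], [10, -10]].
Solving (A − 6I)v = 0 gives the eigenspace spanned by (-3, -3).
With v₁ = -3, v = (-3, -3), so v₂ = -3.

-3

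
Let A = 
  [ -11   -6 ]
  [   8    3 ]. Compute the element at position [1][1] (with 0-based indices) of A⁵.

8403

Characteristic polynomial: μ^2 + 8μ + 15 = (μ + 3)(μ + 5), so the eigenvalues are -5, -3.
μ=-5: eigenvector (1, -1).
μ=-3: eigenvector (-3, 4).
P = [[1, -3], [-1, 4]], D = diag(-5, -3), P⁻¹ = [[4, 3], [1, 1]].
A⁵ = P·diag(-3125, -243)·P⁻¹ = [[-11771, -8646], [11528, 8403]].
The requested entry is 8403.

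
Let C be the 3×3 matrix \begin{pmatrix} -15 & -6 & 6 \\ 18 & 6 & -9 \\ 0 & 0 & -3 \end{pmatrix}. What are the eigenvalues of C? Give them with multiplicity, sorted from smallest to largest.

Characteristic polynomial: p(t) = t^3 + 12t^2 + 45t + 54 = (t + 3)^2(t + 6).
Roots (with multiplicity): -6, -3, -3.

-6, -3, -3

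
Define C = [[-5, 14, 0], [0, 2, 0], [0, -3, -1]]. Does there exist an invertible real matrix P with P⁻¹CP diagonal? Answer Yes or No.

Yes

Characteristic polynomial: p(t) = t^3 + 4t^2 - 7t - 10 = (t - 2)(t + 1)(t + 5).
All 3 eigenvalues are distinct, so C is diagonalizable.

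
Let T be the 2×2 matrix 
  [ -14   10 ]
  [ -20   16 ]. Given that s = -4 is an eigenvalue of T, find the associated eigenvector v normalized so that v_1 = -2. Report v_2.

-2

T + 4I = [[-10, 10], [-20, 20]].
Solving (T + 4I)v = 0 gives the eigenspace spanned by (-2, -2).
With v_1 = -2, v = (-2, -2), so v_2 = -2.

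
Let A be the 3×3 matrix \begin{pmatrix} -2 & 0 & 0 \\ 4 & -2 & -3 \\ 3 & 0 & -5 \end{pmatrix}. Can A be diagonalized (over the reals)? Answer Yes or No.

No

Characteristic polynomial: p(t) = t^3 + 9t^2 + 24t + 20 = (t + 2)^2(t + 5).
t = -2 has algebraic multiplicity 2; rank(A + 2I) = 2, so geometric multiplicity = 1.
Geometric multiplicity < algebraic multiplicity, so A is not diagonalizable.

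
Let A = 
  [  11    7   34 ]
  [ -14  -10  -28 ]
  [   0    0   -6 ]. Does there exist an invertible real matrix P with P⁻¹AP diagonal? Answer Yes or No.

Yes

Characteristic polynomial: p(t) = t^3 + 5t^2 - 18t - 72 = (t - 4)(t + 3)(t + 6).
All 3 eigenvalues are distinct, so A is diagonalizable.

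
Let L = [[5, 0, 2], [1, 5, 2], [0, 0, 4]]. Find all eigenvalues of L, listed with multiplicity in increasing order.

Characteristic polynomial: p(λ) = λ^3 - 14λ^2 + 65λ - 100 = (λ - 5)^2(λ - 4).
Roots (with multiplicity): 4, 5, 5.

4, 5, 5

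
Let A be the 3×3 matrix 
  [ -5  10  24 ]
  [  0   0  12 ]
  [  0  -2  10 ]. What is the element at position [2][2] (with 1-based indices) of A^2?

-24

Characteristic polynomial: r^3 - 5r^2 - 26r + 120 = (r - 6)(r - 4)(r + 5), so the eigenvalues are -5, 4, 6.
r=4: eigenvector (6, 3, 1).
r=6: eigenvector (-4, -2, -1).
r=-5: eigenvector (1, 0, 0).
P = [[6, -4, 1], [3, -2, 0], [1, -1, 0]], D = diag(4, 6, -5), P⁻¹ = [[0, 1, -2], [0, 1, -3], [1, -2, 0]].
A² = P·diag(16, 36, 25)·P⁻¹ = [[25, -98, 240], [0, -24, 120], [0, -20, 76]].
The requested entry is -24.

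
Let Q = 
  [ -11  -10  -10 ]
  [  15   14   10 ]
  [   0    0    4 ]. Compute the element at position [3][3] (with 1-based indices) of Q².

Characteristic polynomial: s^3 - 7s^2 + 8s + 16 = (s - 4)^2(s + 1), so the eigenvalues are -1, 4, 4.
s=-1: eigenvector (1, -1, 0).
s=4: eigenvector (2, -1, -2).
s=4: eigenvector (-2, 2, 1).
P = [[1, 2, -2], [-1, -1, 2], [0, -2, 1]], D = diag(-1, 4, 4), P⁻¹ = [[3, 2, 2], [1, 1, 0], [2, 2, 1]].
Q² = P·diag(1, 16, 16)·P⁻¹ = [[-29, -30, -30], [45, 46, 30], [0, 0, 16]].
The requested entry is 16.

16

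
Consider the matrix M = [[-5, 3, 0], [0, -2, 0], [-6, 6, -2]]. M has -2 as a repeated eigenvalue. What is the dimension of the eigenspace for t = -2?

2

M + 2I = [[-3, 3, 0], [0, 0, 0], [-6, 6, 0]].
This matrix has rank 1, so its null space has dimension 3 − 1 = 2.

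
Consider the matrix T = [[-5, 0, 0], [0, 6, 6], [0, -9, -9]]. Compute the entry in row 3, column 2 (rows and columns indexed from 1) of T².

27

Characteristic polynomial: r^3 + 8r^2 + 15r = r(r + 3)(r + 5), so the eigenvalues are -5, -3, 0.
r=-5: eigenvector (1, 0, 0).
r=0: eigenvector (0, 1, -1).
r=-3: eigenvector (0, -2, 3).
P = [[1, 0, 0], [0, 1, -2], [0, -1, 3]], D = diag(-5, 0, -3), P⁻¹ = [[1, 0, 0], [0, 3, 2], [0, 1, 1]].
T² = P·diag(25, 0, 9)·P⁻¹ = [[25, 0, 0], [0, -18, -18], [0, 27, 27]].
The requested entry is 27.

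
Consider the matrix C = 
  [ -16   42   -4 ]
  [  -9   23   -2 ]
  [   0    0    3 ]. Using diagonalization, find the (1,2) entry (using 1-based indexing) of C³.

Characteristic polynomial: μ^3 - 10μ^2 + 31μ - 30 = (μ - 5)(μ - 3)(μ - 2), so the eigenvalues are 2, 3, 5.
μ=2: eigenvector (7, 3, 0).
μ=5: eigenvector (2, 1, 0).
μ=3: eigenvector (2, 1, 1).
P = [[7, 2, 2], [3, 1, 1], [0, 0, 1]], D = diag(2, 5, 3), P⁻¹ = [[1, -2, 0], [-3, 7, -1], [0, 0, 1]].
C³ = P·diag(8, 125, 27)·P⁻¹ = [[-694, 1638, -196], [-351, 827, -98], [0, 0, 27]].
The requested entry is 1638.

1638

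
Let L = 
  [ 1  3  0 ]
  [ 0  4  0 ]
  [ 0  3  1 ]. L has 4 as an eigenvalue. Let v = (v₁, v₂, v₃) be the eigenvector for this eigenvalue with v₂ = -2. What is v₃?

-2

L − 4I = [[-3, 3, 0], [0, 0, 0], [0, 3, -3]].
Solving (L − 4I)v = 0 gives the eigenspace spanned by (-2, -2, -2).
With v₂ = -2, v = (-2, -2, -2), so v₃ = -2.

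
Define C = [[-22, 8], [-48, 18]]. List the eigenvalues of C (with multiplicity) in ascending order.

Characteristic polynomial: p(s) = s^2 + 4s - 12 = (s - 2)(s + 6).
Roots (with multiplicity): -6, 2.

-6, 2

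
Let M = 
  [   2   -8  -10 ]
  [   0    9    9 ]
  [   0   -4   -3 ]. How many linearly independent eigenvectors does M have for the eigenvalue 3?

1

M − 3I = [[-1, -8, -10], [0, 6, 9], [0, -4, -6]].
This matrix has rank 2, so its null space has dimension 3 − 2 = 1.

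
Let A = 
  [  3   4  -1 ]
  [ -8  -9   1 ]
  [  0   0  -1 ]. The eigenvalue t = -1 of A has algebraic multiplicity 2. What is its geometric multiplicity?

A + 1I = [[4, 4, -1], [-8, -8, 1], [0, 0, 0]].
This matrix has rank 2, so its null space has dimension 3 − 2 = 1.

1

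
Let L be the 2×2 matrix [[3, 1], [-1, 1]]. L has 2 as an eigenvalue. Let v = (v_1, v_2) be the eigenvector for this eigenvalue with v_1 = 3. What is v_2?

-3

L − 2I = [[1, 1], [-1, -1]].
Solving (L − 2I)v = 0 gives the eigenspace spanned by (3, -3).
With v_1 = 3, v = (3, -3), so v_2 = -3.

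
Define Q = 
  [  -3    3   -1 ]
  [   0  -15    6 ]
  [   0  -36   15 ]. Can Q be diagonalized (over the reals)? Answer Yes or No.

No

Characteristic polynomial: p(λ) = λ^3 + 3λ^2 - 9λ - 27 = (λ - 3)(λ + 3)^2.
λ = -3 has algebraic multiplicity 2; rank(Q + 3I) = 2, so geometric multiplicity = 1.
Geometric multiplicity < algebraic multiplicity, so Q is not diagonalizable.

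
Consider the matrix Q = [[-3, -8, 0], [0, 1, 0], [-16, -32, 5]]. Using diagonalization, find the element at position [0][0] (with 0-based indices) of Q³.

-27

Characteristic polynomial: μ^3 - 3μ^2 - 13μ + 15 = (μ - 5)(μ - 1)(μ + 3), so the eigenvalues are -3, 1, 5.
μ=-3: eigenvector (1, 0, 2).
μ=5: eigenvector (0, 0, 1).
μ=1: eigenvector (-2, 1, 0).
P = [[1, 0, -2], [0, 0, 1], [2, 1, 0]], D = diag(-3, 5, 1), P⁻¹ = [[1, 2, 0], [-2, -4, 1], [0, 1, 0]].
Q³ = P·diag(-27, 125, 1)·P⁻¹ = [[-27, -56, 0], [0, 1, 0], [-304, -608, 125]].
The requested entry is -27.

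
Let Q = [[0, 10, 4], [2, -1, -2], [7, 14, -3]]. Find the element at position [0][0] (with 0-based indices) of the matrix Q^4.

Characteristic polynomial: μ^3 + 4μ^2 - 17μ - 60 = (μ - 4)(μ + 3)(μ + 5), so the eigenvalues are -5, -3, 4.
μ=4: eigenvector (1, 0, 1).
μ=-5: eigenvector (-2, 1, 0).
μ=-3: eigenvector (2, -1, 1).
P = [[1, -2, 2], [0, 1, -1], [1, 0, 1]], D = diag(4, -5, -3), P⁻¹ = [[1, 2, 0], [-1, -1, 1], [-1, -2, 1]].
Q⁴ = P·diag(256, 625, 81)·P⁻¹ = [[1344, 1438, -1088], [-544, -463, 544], [175, 350, 81]].
The requested entry is 1344.

1344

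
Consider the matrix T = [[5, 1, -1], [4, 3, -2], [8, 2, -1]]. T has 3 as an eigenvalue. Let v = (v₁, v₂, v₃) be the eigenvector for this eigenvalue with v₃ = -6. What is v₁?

-3

T − 3I = [[2, 1, -1], [4, 0, -2], [8, 2, -4]].
Solving (T − 3I)v = 0 gives the eigenspace spanned by (-3, 0, -6).
With v₃ = -6, v = (-3, 0, -6), so v₁ = -3.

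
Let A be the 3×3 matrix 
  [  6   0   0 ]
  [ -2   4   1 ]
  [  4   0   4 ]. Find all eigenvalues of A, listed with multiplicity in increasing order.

4, 4, 6

Characteristic polynomial: p(r) = r^3 - 14r^2 + 64r - 96 = (r - 6)(r - 4)^2.
Roots (with multiplicity): 4, 4, 6.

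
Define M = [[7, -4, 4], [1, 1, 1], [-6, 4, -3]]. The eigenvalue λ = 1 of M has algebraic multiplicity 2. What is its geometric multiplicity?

M − 1I = [[6, -4, 4], [1, 0, 1], [-6, 4, -4]].
This matrix has rank 2, so its null space has dimension 3 − 2 = 1.

1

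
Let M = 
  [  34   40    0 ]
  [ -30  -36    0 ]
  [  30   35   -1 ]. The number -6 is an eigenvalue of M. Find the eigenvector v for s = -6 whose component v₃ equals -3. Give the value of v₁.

M + 6I = [[40, 40, 0], [-30, -30, 0], [30, 35, 5]].
Solving (M + 6I)v = 0 gives the eigenspace spanned by (-3, 3, -3).
With v₃ = -3, v = (-3, 3, -3), so v₁ = -3.

-3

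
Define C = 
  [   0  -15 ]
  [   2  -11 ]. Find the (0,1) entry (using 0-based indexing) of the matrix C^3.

Characteristic polynomial: λ^2 + 11λ + 30 = (λ + 5)(λ + 6), so the eigenvalues are -6, -5.
λ=-6: eigenvector (-5, -2).
λ=-5: eigenvector (3, 1).
P = [[-5, 3], [-2, 1]], D = diag(-6, -5), P⁻¹ = [[1, -3], [2, -5]].
C³ = P·diag(-216, -125)·P⁻¹ = [[330, -1365], [182, -671]].
The requested entry is -1365.

-1365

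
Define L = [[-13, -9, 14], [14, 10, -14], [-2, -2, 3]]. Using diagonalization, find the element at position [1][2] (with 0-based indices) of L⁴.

Characteristic polynomial: λ^3 - 13λ + 12 = (λ - 3)(λ - 1)(λ + 4), so the eigenvalues are -4, 1, 3.
λ=1: eigenvector (1, 0, 1).
λ=-4: eigenvector (-1, 1, 0).
λ=3: eigenvector (2, -2, 1).
P = [[1, -1, 2], [0, 1, -2], [1, 0, 1]], D = diag(1, -4, 3), P⁻¹ = [[1, 1, 0], [-2, -1, 2], [-1, -1, 1]].
L⁴ = P·diag(1, 256, 81)·P⁻¹ = [[351, 95, -350], [-350, -94, 350], [-80, -80, 81]].
The requested entry is 350.

350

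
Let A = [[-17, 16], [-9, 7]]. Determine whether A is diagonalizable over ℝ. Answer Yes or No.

Characteristic polynomial: p(μ) = μ^2 + 10μ + 25 = (μ + 5)^2.
μ = -5 has algebraic multiplicity 2; rank(A + 5I) = 1, so geometric multiplicity = 1.
Geometric multiplicity < algebraic multiplicity, so A is not diagonalizable.

No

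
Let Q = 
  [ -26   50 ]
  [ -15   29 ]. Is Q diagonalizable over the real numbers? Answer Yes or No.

Characteristic polynomial: p(μ) = μ^2 - 3μ - 4 = (μ - 4)(μ + 1).
All 2 eigenvalues are distinct, so Q is diagonalizable.

Yes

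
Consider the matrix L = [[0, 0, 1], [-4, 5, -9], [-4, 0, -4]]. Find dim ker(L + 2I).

1

L + 2I = [[2, 0, 1], [-4, 7, -9], [-4, 0, -2]].
This matrix has rank 2, so its null space has dimension 3 − 2 = 1.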